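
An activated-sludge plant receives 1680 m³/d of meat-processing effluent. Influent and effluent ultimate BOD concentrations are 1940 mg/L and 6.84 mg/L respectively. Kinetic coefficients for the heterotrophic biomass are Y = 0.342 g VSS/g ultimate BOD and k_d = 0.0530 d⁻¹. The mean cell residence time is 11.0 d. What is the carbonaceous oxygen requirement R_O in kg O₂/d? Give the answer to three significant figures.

Y_obs = Y / (1 + k_d θ_c) = 0.342 / (1 + 0.0530 × 11.0) = 0.342 / 1.583 = 0.2160.
Substrate removed = Q·(S₀ − S) = 1680 m³/d × (1940 − 6.84) g/m³ = 3.25×10^6 g/d = 3248 kg/d.
Biomass synthesised: P_X = Y_obs × 3248 = 701.7 kg VSS/d.
Carbonaceous O₂ demand = substrate oxidised − cell-mass equivalent = 3248 − 1.42 × 701.7 = 2251 kg O₂/d.

R_O ≈ 2250 kg O₂/d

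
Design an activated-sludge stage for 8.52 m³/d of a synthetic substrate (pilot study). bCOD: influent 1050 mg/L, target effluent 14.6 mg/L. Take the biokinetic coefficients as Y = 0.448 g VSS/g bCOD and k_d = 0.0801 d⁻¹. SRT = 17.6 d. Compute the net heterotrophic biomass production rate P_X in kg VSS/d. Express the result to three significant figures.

Correct the yield for decay: Y_obs = Y/(1 + k_d θ_c) = 0.448 / (1 + 0.0801 × 17.6) = 0.448 / 2.410 = 0.1859.
ΔS = 1050 − 14.6 = 1035 mg/L, so the substrate removal rate is 8.52 × 1035/1000 = 8.822 kg bCOD/d.
Net biomass production P_X = Y_obs × Q·(S₀ − S) = 0.1859 × 8.822 = 1.640 kg VSS/d.

P_X ≈ 1.64 kg VSS/d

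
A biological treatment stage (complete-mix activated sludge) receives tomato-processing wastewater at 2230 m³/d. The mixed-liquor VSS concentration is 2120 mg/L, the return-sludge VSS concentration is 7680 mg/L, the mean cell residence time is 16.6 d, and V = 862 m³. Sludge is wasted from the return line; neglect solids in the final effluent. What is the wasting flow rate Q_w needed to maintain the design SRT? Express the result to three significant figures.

θ_c = V·X/(Q_w·X_r) when wasting from the recycle, so Q_w = V·X/(θ_c·X_r) = 862.0 × 2120 / (16.6 × 7680) = 14.33 m³/d.

Q_w ≈ 14.3 m³/d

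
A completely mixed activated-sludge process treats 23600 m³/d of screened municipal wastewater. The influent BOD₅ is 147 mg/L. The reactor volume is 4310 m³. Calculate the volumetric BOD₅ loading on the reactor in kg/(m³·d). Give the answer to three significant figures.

Applied BOD₅ load per unit volume = Q·S₀/V = (23600 × 147/1000)/4310 = 0.8049 kg BOD₅·m⁻³·d⁻¹.

L_v ≈ 0.805 kg BOD₅/(m³·d)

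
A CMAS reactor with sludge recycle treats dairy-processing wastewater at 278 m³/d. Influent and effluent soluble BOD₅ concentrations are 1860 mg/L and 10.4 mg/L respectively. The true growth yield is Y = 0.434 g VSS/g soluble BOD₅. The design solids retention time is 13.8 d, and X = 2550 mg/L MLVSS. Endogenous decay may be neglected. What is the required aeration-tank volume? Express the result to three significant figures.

V ≈ 1210 m³

V·X = Y·Q·ΔS·θ_c gives V = 0.434 × 278 × (1860 − 10.4) × 13.8 / 2550 = 1208 m³.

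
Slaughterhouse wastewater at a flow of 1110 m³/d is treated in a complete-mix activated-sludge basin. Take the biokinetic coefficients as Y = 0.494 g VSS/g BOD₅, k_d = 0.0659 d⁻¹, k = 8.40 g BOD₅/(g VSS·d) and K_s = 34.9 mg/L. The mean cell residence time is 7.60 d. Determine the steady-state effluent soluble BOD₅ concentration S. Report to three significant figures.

From the Monod/SRT balance for a CMAS, S = K_s·(1+k_d θ_c)/[θ_c·(Y k − k_d) − 1] = 34.9 × (1 + 0.0659 × 7.60) / [7.60 × (0.494 × 8.40 − 0.0659) − 1] = 52.38 / 30.04 = 1.744 mg/L.

S ≈ 1.74 mg/L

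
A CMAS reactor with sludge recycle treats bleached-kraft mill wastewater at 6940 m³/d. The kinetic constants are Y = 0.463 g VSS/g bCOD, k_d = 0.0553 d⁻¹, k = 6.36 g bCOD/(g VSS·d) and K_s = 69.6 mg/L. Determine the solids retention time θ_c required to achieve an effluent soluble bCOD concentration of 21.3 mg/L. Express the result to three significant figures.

θ_c ≈ 1.58 d

At the target effluent, Y k S/(K_s+S) = 0.463×6.36×21.3/90.90 = 0.6900 d⁻¹.
1/θ_c = 0.6900 − 0.0553 = 0.6347 d⁻¹, so θ_c = 1.576 d.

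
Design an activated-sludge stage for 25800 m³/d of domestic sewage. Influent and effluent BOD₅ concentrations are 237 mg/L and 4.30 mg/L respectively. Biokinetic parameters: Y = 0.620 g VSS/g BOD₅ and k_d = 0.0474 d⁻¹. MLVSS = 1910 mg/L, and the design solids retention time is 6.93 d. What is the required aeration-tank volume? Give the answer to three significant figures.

V ≈ 10200 m³

From the SRT design equation V = Y Q (S₀−S) θ_c / [X (1 + k_d θ_c)] = 0.620 × 25800 × (237 − 4.30) × 6.93 / [1910 × (1 + 0.0474 × 6.93)] = 2.58×10^7 / 2537 = 10166 m³.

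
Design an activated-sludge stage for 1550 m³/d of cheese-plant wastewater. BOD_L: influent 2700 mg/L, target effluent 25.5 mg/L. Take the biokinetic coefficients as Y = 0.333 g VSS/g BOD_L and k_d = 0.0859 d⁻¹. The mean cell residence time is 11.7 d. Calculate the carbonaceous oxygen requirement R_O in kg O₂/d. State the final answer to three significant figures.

Correct the yield for decay: Y_obs = Y/(1 + k_d θ_c) = 0.333 / (1 + 0.0859 × 11.7) = 0.333 / 2.005 = 0.1661.
ΔS = 2700 − 25.5 = 2674 mg/L, so the substrate removal rate is 1550 × 2674/1000 = 4145 kg BOD_L/d.
P_X = Y_obs·Q·(S₀ − S) = 0.1661 × 4145 = 688.5 kg VSS/d.
R_O = Q·(S₀ − S) − 1.42·P_X = 4145 − 1.42 × 688.5 = 3168 kg O₂/d.

R_O ≈ 3170 kg O₂/d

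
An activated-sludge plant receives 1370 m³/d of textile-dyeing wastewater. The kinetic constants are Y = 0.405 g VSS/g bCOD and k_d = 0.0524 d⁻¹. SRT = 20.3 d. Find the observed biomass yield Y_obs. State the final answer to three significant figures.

Y_obs ≈ 0.196 g VSS/g bCOD

The observed yield is Y_obs = Y/(1 + k_d·θ_c) = 0.405 / (1 + 0.0524 × 20.3) = 0.405 / 2.064 = 0.1962 g VSS per g bCOD removed.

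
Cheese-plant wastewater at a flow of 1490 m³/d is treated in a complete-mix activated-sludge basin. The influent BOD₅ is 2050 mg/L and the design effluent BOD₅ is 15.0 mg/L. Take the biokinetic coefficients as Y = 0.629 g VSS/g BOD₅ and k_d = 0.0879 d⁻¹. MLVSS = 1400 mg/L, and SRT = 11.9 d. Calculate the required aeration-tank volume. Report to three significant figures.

From the SRT design equation V = Y Q (S₀−S) θ_c / [X (1 + k_d θ_c)] = 0.629 × 1490 × (2050 − 15.0) × 11.9 / [1400 × (1 + 0.0879 × 11.9)] = 2.27×10^7 / 2864 = 7923 m³.

V ≈ 7920 m³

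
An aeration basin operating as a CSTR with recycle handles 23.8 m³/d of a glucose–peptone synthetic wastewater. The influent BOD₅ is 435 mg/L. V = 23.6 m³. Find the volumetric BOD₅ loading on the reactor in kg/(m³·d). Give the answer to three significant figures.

L_v ≈ 0.439 kg BOD₅/(m³·d)

Applied BOD₅ load per unit volume = Q·S₀/V = (23.8 × 435/1000)/23.60 = 0.4387 kg BOD₅·m⁻³·d⁻¹.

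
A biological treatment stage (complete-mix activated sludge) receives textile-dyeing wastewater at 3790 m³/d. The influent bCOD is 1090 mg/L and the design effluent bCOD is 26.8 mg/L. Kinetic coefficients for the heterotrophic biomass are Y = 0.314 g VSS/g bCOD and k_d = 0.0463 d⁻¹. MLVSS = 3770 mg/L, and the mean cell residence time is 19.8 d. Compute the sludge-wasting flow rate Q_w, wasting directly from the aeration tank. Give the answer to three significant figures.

From the SRT design equation V = Y Q (S₀−S) θ_c / [X (1 + k_d θ_c)] = 0.314 × 3790 × (1090 − 26.8) × 19.8 / [3770 × (1 + 0.0463 × 19.8)] = 2.51×10^7 / 7226 = 3467 m³.
For wasting at MLVSS concentration, Q_w = V/θ_c = 3467/19.8 = 175.1 m³/d.

Q_w ≈ 175 m³/d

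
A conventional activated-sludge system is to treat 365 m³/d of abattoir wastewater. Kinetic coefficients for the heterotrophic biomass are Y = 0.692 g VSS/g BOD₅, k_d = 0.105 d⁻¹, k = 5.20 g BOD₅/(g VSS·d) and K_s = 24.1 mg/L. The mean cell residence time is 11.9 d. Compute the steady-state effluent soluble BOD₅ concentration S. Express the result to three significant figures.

S ≈ 1.34 mg/L

Effluent substrate depends only on kinetics and SRT: S = K_s(1 + k_d θ_c) / [θ_c(Yk − k_d) − 1] = 24.1 × (1 + 0.105 × 11.9) / [11.9 × (0.692 × 5.20 − 0.105) − 1] = 54.21 / 40.57 = 1.336 mg/L.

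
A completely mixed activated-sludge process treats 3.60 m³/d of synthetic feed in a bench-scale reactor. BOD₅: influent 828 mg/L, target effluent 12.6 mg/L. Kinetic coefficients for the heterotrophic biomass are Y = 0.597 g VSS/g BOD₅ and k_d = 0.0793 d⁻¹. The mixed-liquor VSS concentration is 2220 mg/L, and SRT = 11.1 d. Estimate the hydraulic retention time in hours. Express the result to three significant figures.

From the SRT design equation V = Y Q (S₀−S) θ_c / [X (1 + k_d θ_c)] = 0.597 × 3.60 × (828 − 12.6) × 11.1 / [2220 × (1 + 0.0793 × 11.1)] = 1.95×10^4 / 4174 = 4.660 m³.
HRT = V/Q = 4.660 m³ / 3.60 m³·d⁻¹ = 1.295 d × 24 = 31.07 h.

τ ≈ 31.1 h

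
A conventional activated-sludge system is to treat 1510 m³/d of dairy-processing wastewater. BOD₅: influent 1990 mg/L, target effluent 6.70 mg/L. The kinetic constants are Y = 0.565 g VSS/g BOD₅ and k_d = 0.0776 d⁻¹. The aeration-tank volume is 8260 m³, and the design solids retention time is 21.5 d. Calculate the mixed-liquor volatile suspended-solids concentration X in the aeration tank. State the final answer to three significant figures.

X ≈ 1650 mg/L

X = Y·Q·ΔS·θ_c / [V·(1 + k_d θ_c)] = 0.565 × 1510 × (1990 − 6.70) × 21.5 / [8260 × (1 + 0.0776 × 21.5)] = 1651 mg/L.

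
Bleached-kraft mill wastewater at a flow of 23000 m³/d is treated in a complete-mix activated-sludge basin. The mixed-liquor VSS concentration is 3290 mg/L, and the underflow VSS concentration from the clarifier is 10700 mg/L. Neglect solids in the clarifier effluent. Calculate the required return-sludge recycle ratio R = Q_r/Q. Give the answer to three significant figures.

R = Q_r/Q = X/(X_r − X) = 3290 / (10700 − 3290) = 0.4440.

R ≈ 0.444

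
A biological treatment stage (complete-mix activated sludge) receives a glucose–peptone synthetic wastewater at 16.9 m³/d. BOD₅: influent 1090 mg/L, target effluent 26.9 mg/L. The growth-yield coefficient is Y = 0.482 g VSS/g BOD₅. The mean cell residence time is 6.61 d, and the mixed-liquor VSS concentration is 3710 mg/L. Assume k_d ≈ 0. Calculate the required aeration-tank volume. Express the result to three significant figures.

With k_d = 0 the design equation reduces to V = Y Q (S₀−S) θ_c / X = 0.482 × 16.9 × (1090 − 26.9) × 6.61 / 3710 = 15.43 m³.

V ≈ 15.4 m³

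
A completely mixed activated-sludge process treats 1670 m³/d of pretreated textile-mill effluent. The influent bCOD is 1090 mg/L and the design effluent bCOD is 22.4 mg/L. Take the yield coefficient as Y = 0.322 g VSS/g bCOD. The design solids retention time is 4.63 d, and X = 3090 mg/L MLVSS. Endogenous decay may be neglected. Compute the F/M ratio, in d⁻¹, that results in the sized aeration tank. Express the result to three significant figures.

F/M ≈ 0.685 d⁻¹

With k_d = 0 the design equation reduces to V = Y Q (S₀−S) θ_c / X = 0.322 × 1670 × (1090 − 22.4) × 4.63 / 3090 = 860.2 m³.
Food-to-microorganism ratio F/M = Q S₀ / (V X) = 1670 × 1090 / (860.2 × 3090) = 0.6848 d⁻¹.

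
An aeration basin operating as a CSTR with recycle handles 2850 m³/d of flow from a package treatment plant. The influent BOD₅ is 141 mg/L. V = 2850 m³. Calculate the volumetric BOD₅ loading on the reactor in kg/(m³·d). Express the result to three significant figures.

L_v = Q S₀ / V = 2850 × 141 × 10⁻³ / 2850 = 0.1410 kg/(m³·d).

L_v ≈ 0.141 kg BOD₅/(m³·d)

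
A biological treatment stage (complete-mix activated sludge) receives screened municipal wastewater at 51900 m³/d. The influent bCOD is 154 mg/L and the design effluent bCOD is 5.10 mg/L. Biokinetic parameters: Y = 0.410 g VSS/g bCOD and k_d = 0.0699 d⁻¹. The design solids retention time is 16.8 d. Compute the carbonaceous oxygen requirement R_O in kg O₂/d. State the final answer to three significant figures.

R_O ≈ 5660 kg O₂/d

Correct the yield for decay: Y_obs = Y/(1 + k_d θ_c) = 0.410 / (1 + 0.0699 × 16.8) = 0.410 / 2.174 = 0.1886.
Substrate removed = Q·(S₀ − S) = 51900 m³/d × (154 − 5.10) g/m³ = 7.73×10^6 g/d = 7728 kg/d.
P_X = Y_obs·Q·(S₀ − S) = 0.1886 × 7728 = 1457 kg VSS/d.
R_O = Q·ΔS − 1.42 P_X = 7728 − 2069 = 5659 kg O₂/d.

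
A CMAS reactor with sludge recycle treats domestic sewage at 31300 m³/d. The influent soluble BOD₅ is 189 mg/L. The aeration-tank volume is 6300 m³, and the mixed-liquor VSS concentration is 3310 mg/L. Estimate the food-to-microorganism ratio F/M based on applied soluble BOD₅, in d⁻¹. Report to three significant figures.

Food-to-microorganism ratio F/M = Q S₀ / (V X) = 31300 × 189 / (6300 × 3310) = 0.2837 d⁻¹.

F/M ≈ 0.284 d⁻¹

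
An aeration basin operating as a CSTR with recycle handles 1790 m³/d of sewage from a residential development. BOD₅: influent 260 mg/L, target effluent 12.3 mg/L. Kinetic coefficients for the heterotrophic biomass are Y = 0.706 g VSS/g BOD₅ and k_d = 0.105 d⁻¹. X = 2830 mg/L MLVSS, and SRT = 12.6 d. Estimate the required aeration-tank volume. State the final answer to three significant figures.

Rearranging the biomass balance for a CMAS with decay, V = Y·Q·ΔS·θ_c / [X·(1+k_d θ_c)] = 0.706 × 1790 × (260 − 12.3) × 12.6 / [2830 × (1 + 0.105 × 12.6)] = 3.94×10^6 / 6574 = 600.0 m³.

V ≈ 600 m³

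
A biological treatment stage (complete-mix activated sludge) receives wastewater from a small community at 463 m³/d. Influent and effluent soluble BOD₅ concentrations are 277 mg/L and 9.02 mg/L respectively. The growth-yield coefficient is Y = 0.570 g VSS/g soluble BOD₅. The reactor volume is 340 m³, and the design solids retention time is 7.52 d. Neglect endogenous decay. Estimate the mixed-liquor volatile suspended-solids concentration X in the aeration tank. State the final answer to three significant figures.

From V·X = Y·Q·(S₀ − S)·θ_c (decay neglected): X = 0.570 × 463 × (277 − 9.02) × 7.52 / 340 = 1564 mg/L.

X ≈ 1560 mg/L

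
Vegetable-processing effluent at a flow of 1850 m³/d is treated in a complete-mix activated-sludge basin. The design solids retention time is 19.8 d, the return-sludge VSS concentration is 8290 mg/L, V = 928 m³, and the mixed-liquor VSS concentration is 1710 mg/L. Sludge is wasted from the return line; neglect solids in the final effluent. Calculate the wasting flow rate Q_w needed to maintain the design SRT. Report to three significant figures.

Q_w ≈ 9.67 m³/d

Wasting from the return line (neglecting effluent solids): Q_w = V·X / (θ_c·X_r) = 928.0 × 1710 / (19.8 × 8290) = 9.668 m³/d.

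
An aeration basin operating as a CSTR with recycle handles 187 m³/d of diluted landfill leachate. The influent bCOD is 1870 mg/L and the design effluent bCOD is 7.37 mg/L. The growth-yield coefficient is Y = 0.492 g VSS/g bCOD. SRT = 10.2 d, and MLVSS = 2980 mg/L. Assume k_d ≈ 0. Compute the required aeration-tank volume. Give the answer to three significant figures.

V ≈ 587 m³

With k_d = 0 the design equation reduces to V = Y Q (S₀−S) θ_c / X = 0.492 × 187 × (1870 − 7.37) × 10.2 / 2980 = 586.6 m³.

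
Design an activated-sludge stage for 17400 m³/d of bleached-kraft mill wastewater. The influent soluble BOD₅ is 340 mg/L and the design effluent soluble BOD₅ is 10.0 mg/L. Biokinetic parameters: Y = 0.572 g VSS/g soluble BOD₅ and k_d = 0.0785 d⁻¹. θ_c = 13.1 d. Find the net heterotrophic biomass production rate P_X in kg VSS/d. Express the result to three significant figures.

P_X ≈ 1620 kg VSS/d

Observed yield with endogenous decay: Y_obs = Y / (1 + k_d·θ_c) = 0.572 / (1 + 0.0785 × 13.1) = 0.572 / 2.028 = 0.2820 g VSS/g soluble BOD₅.
Q·(S₀ − S) = 17400 × (340 − 10.0) × 10⁻³ = 5742 kg/d removed.
P_X = Y_obs · Q(S₀ − S) = 0.2820 × 5742 = 1619 kg VSS/d.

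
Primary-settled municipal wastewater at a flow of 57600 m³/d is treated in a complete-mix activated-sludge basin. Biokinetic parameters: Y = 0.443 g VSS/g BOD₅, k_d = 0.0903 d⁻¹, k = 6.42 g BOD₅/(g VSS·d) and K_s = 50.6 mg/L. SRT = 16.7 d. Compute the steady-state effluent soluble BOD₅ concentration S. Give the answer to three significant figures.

Effluent substrate depends only on kinetics and SRT: S = K_s(1 + k_d θ_c) / [θ_c(Yk − k_d) − 1] = 50.6 × (1 + 0.0903 × 16.7) / [16.7 × (0.443 × 6.42 − 0.0903) − 1] = 126.9 / 44.99 = 2.821 mg/L.

S ≈ 2.82 mg/L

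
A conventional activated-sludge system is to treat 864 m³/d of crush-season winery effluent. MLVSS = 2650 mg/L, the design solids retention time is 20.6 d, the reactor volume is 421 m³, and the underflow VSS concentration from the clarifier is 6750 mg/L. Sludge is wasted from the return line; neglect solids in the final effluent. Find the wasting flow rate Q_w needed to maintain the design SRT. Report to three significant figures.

Q_w ≈ 8.02 m³/d

Wasting from the return line (neglecting effluent solids): Q_w = V·X / (θ_c·X_r) = 421.0 × 2650 / (20.6 × 6750) = 8.023 m³/d.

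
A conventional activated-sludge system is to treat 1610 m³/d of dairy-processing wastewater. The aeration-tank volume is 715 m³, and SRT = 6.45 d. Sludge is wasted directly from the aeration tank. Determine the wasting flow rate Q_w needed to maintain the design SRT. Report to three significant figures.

Q_w ≈ 111 m³/d

Wasting from the aeration tank: Q_w = V / θ_c = 715.0 / 6.45 = 110.9 m³/d.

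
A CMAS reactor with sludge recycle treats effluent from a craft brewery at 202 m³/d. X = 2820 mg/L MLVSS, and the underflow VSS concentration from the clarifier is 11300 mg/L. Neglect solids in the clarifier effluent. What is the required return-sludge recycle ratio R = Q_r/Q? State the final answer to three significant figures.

R ≈ 0.333

R = Q_r/Q = X/(X_r − X) = 2820 / (11300 − 2820) = 0.3325.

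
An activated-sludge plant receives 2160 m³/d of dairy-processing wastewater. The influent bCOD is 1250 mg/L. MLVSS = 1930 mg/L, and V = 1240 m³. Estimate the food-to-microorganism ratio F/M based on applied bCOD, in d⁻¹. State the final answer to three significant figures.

F/M ≈ 1.13 d⁻¹

F/M = applied load / biomass = Q·S₀/(V·X) = 2160 × 1250 / (1240 × 1930) = 1.128 d⁻¹.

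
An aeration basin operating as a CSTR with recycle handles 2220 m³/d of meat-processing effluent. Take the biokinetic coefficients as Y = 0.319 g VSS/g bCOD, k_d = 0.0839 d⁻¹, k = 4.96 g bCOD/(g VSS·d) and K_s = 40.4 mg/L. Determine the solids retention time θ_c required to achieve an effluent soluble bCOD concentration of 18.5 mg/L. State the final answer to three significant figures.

θ_c ≈ 2.42 d

At the target effluent, Y k S/(K_s+S) = 0.319×4.96×18.5/58.90 = 0.4970 d⁻¹.
Then 1/θ_c = μ − k_d = 0.4970 − 0.0839 = 0.4131 d⁻¹, giving θ_c = 2.421 d.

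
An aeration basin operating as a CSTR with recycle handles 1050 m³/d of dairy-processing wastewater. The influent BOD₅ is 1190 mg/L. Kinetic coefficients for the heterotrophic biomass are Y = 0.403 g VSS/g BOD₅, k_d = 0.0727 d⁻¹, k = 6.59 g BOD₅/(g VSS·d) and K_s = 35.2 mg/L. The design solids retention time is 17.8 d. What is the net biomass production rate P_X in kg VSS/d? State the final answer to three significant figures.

For a completely mixed reactor with recycle the Lawrence–McCarty relation gives S = K_s·(1 + k_d·θ_c) / [θ_c·(Y·k − k_d) − 1] = 35.2 × (1 + 0.0727 × 17.8) / [17.8 × (0.403 × 6.59 − 0.0727) − 1] = 80.75 / 44.98 = 1.795 mg/L.
Observed yield with endogenous decay: Y_obs = Y / (1 + k_d·θ_c) = 0.403 / (1 + 0.0727 × 17.8) = 0.403 / 2.294 = 0.1757 g VSS/g BOD₅.
Substrate removed = Q·(S₀ − S) = 1050 m³/d × (1190 − 1.80) g/m³ = 1.25×10^6 g/d = 1248 kg/d.
Biomass produced: P_X = Y_obs·Q·ΔS = 0.1757 × 1248 ≈ 219.2 kg VSS/d.

P_X ≈ 219 kg VSS/d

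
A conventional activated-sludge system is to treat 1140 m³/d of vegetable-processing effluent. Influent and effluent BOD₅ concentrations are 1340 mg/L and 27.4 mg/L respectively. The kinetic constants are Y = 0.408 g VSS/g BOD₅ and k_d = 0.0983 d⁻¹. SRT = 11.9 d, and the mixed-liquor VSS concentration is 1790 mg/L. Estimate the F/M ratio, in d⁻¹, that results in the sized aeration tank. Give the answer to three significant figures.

F/M ≈ 0.456 d⁻¹

From the SRT design equation V = Y Q (S₀−S) θ_c / [X (1 + k_d θ_c)] = 0.408 × 1140 × (1340 − 27.4) × 11.9 / [1790 × (1 + 0.0983 × 11.9)] = 7.27×10^6 / 3884 = 1871 m³.
F/M = Q·S₀ / (V·X) = 1140 × 1340 / (1871 × 1790) = 0.4562 g BOD₅·(g VSS·d)⁻¹.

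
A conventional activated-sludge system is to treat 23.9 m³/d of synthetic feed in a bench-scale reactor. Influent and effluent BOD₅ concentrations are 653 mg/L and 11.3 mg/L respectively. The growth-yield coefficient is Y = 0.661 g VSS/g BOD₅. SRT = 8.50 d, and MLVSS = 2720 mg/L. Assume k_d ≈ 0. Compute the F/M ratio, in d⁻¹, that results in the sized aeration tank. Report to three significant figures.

F/M ≈ 0.181 d⁻¹

Biomass mass balance (decay neglected): V·X = Y·Q·(S₀ − S)·θ_c, so V = 0.661 × 23.9 × (653 − 11.3) × 8.50 / 2720 = 31.68 m³.
F/M = Q·S₀ / (V·X) = 23.9 × 653 / (31.68 × 2720) = 0.1811 g BOD₅·(g VSS·d)⁻¹.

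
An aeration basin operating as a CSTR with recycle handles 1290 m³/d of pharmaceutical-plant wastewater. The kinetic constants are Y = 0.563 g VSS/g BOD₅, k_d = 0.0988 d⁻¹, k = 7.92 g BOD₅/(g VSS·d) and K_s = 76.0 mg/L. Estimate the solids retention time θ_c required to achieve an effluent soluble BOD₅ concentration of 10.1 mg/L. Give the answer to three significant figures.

From 1/θ_c = Y·k·S/(K_s + S) − k_d: Y·k·S/(K_s+S) = 0.563 × 7.92 × 10.1 / (76.0 + 10.1) = 0.5231 d⁻¹.
1/θ_c = 0.5231 − 0.0988 = 0.4243 d⁻¹, so θ_c = 2.357 d.

θ_c ≈ 2.36 d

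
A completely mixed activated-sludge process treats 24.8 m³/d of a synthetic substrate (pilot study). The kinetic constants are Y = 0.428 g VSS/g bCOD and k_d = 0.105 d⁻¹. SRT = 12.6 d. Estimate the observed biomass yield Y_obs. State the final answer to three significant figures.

Y_obs ≈ 0.184 g VSS/g bCOD

Correct the yield for decay: Y_obs = Y/(1 + k_d θ_c) = 0.428 / (1 + 0.105 × 12.6) = 0.428 / 2.323 = 0.1842.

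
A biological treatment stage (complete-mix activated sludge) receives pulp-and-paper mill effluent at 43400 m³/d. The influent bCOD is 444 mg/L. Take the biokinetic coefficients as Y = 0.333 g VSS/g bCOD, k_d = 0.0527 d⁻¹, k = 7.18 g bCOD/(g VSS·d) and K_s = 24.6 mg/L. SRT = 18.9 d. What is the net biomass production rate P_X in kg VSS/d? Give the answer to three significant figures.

P_X ≈ 3210 kg VSS/d

For a completely mixed reactor with recycle the Lawrence–McCarty relation gives S = K_s·(1 + k_d·θ_c) / [θ_c·(Y·k − k_d) − 1] = 24.6 × (1 + 0.0527 × 18.9) / [18.9 × (0.333 × 7.18 − 0.0527) − 1] = 49.10 / 43.19 = 1.137 mg/L.
The observed yield is Y_obs = Y/(1 + k_d·θ_c) = 0.333 / (1 + 0.0527 × 18.9) = 0.333 / 1.996 = 0.1668 g VSS per g bCOD removed.
Q·(S₀ − S) = 43400 × (444 − 1.14) × 10⁻³ = 19220 kg/d removed.
P_X = Y_obs · Q(S₀ − S) = 0.1668 × 19220 = 3207 kg VSS/d.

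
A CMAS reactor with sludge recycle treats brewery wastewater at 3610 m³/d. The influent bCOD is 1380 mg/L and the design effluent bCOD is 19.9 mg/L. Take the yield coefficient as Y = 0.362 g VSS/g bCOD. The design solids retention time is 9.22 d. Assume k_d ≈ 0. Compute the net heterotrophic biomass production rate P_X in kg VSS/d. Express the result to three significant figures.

P_X ≈ 1780 kg VSS/d

Since k_d ≈ 0, Y_obs = Y = 0.362 g VSS/g bCOD.
Substrate removed = Q·(S₀ − S) = 3610 m³/d × (1380 − 19.9) g/m³ = 4.91×10^6 g/d = 4910 kg/d.
Net biomass production P_X = Y_obs × Q·(S₀ − S) = 0.3620 × 4910 = 1777 kg VSS/d.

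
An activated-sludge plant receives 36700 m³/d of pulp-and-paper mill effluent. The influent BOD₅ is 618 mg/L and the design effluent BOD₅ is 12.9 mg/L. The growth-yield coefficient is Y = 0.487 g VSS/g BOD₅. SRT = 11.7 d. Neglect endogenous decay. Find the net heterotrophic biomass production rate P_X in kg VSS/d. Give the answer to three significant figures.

P_X ≈ 10800 kg VSS/d

No decay correction is needed, so Y_obs = Y = 0.487.
Substrate removed = Q·(S₀ − S) = 36700 m³/d × (618 − 12.9) g/m³ = 2.22×10^7 g/d = 22207 kg/d.
P_X = Y_obs · Q(S₀ − S) = 0.4870 × 22207 = 10815 kg VSS/d.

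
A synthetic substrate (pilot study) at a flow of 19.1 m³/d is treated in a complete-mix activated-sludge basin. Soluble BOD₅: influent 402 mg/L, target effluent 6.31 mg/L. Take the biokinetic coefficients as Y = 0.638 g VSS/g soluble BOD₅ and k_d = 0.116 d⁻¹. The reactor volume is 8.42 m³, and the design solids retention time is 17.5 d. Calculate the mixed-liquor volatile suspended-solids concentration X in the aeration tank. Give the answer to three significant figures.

X ≈ 3310 mg/L

X = Y·Q·ΔS·θ_c / [V·(1 + k_d θ_c)] = 0.638 × 19.1 × (402 − 6.31) × 17.5 / [8.42 × (1 + 0.116 × 17.5)] = 3307 mg/L.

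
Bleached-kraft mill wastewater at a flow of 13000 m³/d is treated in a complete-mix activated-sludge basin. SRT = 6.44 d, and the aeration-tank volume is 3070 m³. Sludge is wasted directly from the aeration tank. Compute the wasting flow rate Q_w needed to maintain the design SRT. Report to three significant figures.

Wasting from the aeration tank: Q_w = V / θ_c = 3070 / 6.44 = 476.7 m³/d.

Q_w ≈ 477 m³/d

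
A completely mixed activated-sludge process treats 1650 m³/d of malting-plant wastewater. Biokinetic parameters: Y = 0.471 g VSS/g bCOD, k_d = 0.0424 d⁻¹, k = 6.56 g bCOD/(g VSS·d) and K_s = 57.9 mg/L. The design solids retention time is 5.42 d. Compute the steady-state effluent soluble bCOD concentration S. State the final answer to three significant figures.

S ≈ 4.59 mg/L

From the Monod/SRT balance for a CMAS, S = K_s·(1+k_d θ_c)/[θ_c·(Y k − k_d) − 1] = 57.9 × (1 + 0.0424 × 5.42) / [5.42 × (0.471 × 6.56 − 0.0424) − 1] = 71.21 / 15.52 = 4.589 mg/L.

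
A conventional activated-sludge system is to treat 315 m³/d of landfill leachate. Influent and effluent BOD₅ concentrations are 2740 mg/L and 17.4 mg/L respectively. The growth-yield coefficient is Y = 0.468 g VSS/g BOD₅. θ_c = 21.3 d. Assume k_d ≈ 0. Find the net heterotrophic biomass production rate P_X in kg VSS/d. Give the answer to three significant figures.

No decay correction is needed, so Y_obs = Y = 0.468.
Q·(S₀ − S) = 315 × (2740 − 17.4) × 10⁻³ = 857.6 kg/d removed.
Net biomass production P_X = Y_obs × Q·(S₀ − S) = 0.4680 × 857.6 = 401.4 kg VSS/d.

P_X ≈ 401 kg VSS/d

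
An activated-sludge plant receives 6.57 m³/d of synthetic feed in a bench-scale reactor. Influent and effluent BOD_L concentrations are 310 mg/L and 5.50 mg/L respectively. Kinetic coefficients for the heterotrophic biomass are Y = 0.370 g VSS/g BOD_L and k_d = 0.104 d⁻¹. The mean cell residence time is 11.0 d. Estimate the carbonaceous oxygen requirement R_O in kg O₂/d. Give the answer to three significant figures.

Y_obs = Y / (1 + k_d θ_c) = 0.370 / (1 + 0.104 × 11.0) = 0.370 / 2.144 = 0.1726.
Mass of BOD_L removed per day: Q(S₀ − S) = 6.57 × 304.5 g/m³ = 2.001 kg/d.
Net sludge production P_X = 0.1726 × 2.001 = 0.3452 kg VSS/d.
R_O = Q·(S₀ − S) − 1.42·P_X = 2.001 − 1.42 × 0.3452 = 1.510 kg O₂/d.

R_O ≈ 1.51 kg O₂/d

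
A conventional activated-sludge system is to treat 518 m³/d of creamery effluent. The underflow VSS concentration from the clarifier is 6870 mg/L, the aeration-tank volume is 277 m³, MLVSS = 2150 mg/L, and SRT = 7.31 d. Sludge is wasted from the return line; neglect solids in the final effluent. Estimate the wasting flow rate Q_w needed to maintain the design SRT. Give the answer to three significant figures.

Wasting from the return line (neglecting effluent solids): Q_w = V·X / (θ_c·X_r) = 277.0 × 2150 / (7.31 × 6870) = 11.86 m³/d.

Q_w ≈ 11.9 m³/d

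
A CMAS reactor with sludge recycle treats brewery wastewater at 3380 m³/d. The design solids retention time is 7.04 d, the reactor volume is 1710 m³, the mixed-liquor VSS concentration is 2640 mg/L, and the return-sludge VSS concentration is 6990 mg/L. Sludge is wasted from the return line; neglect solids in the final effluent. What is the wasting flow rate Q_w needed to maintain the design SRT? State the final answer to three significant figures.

Q_w = (V·X)/(θ_c X_r) = 1710 × 2640 / (7.04 × 6990) = 91.74 m³/d.

Q_w ≈ 91.7 m³/d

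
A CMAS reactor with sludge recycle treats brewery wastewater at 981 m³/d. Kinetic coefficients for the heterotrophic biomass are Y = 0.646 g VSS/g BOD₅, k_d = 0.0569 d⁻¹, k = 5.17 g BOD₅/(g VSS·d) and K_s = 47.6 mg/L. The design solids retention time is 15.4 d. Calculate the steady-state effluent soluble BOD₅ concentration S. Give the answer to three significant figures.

S ≈ 1.80 mg/L

From the Monod/SRT balance for a CMAS, S = K_s·(1+k_d θ_c)/[θ_c·(Y k − k_d) − 1] = 47.6 × (1 + 0.0569 × 15.4) / [15.4 × (0.646 × 5.17 − 0.0569) − 1] = 89.31 / 49.56 = 1.802 mg/L.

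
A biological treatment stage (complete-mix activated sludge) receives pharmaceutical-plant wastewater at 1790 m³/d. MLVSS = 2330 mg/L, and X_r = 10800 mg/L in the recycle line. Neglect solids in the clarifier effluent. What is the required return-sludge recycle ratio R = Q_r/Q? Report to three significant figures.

R ≈ 0.275

Mass balance around the secondary clarifier (neglecting effluent solids): R = X / (X_r − X) = 2330 / (10800 − 2330) = 0.2751.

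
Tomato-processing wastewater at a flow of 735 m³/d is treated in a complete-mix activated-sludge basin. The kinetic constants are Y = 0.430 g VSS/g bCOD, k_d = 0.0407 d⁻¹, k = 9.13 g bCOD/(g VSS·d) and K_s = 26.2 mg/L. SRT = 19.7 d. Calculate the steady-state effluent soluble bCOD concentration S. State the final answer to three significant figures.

S ≈ 0.625 mg/L

For a completely mixed reactor with recycle the Lawrence–McCarty relation gives S = K_s·(1 + k_d·θ_c) / [θ_c·(Y·k − k_d) − 1] = 26.2 × (1 + 0.0407 × 19.7) / [19.7 × (0.430 × 9.13 − 0.0407) − 1] = 47.21 / 75.54 = 0.6249 mg/L.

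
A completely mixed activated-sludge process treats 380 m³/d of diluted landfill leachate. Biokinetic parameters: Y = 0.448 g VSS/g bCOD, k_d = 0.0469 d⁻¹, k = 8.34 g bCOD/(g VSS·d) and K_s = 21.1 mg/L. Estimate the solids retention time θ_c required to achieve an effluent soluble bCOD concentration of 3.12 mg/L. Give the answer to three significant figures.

θ_c ≈ 2.30 d

Specific growth rate at S = 3.12 mg/L: μ = YkS/(K_s+S) = 0.448·8.34·3.12/(21.1+3.12) = 0.4813 d⁻¹.
θ_c = 1/(μ − k_d) = 1/(0.4813 − 0.0469) = 1/0.4344 = 2.302 d.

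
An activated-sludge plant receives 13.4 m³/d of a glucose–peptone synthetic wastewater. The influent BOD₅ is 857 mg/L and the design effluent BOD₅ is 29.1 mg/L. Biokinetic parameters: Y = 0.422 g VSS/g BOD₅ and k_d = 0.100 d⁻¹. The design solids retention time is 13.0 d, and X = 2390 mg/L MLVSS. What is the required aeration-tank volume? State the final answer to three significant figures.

V ≈ 11.1 m³

Rearranging the biomass balance for a CMAS with decay, V = Y·Q·ΔS·θ_c / [X·(1+k_d θ_c)] = 0.422 × 13.4 × (857 − 29.1) × 13.0 / [2390 × (1 + 0.100 × 13.0)] = 6.09×10^4 / 5497 = 11.07 m³.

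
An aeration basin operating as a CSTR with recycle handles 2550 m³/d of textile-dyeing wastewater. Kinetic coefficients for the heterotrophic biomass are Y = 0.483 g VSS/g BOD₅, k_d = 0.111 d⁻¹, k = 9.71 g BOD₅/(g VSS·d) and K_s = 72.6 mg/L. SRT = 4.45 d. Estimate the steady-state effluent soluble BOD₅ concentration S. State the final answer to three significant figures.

S ≈ 5.60 mg/L

For a completely mixed reactor with recycle the Lawrence–McCarty relation gives S = K_s·(1 + k_d·θ_c) / [θ_c·(Y·k − k_d) − 1] = 72.6 × (1 + 0.111 × 4.45) / [4.45 × (0.483 × 9.71 − 0.111) − 1] = 108.5 / 19.38 = 5.598 mg/L.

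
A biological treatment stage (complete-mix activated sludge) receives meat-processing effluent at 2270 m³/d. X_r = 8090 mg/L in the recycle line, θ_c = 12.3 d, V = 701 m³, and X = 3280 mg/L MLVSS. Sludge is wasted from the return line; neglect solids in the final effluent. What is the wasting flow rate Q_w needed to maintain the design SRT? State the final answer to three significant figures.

Wasting from the return line (neglecting effluent solids): Q_w = V·X / (θ_c·X_r) = 701.0 × 3280 / (12.3 × 8090) = 23.11 m³/d.

Q_w ≈ 23.1 m³/d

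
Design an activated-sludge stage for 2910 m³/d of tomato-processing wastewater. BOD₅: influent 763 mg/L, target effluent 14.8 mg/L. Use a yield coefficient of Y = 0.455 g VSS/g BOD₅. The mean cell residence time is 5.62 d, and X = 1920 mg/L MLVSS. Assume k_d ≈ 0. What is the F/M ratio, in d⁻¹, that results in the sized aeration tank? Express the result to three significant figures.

F/M ≈ 0.399 d⁻¹

With k_d = 0 the design equation reduces to V = Y Q (S₀−S) θ_c / X = 0.455 × 2910 × (763 − 14.8) × 5.62 / 1920 = 2900 m³.
F/M = applied load / biomass = Q·S₀/(V·X) = 2910 × 763 / (2900 × 1920) = 0.3988 d⁻¹.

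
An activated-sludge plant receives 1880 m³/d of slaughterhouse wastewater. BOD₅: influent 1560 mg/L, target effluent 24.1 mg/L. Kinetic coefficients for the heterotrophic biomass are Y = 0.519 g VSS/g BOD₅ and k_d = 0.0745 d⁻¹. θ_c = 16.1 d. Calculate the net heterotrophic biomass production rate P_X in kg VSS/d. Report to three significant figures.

P_X ≈ 681 kg VSS/d

The observed yield is Y_obs = Y/(1 + k_d·θ_c) = 0.519 / (1 + 0.0745 × 16.1) = 0.519 / 2.199 = 0.2360 g VSS per g BOD₅ removed.
Mass of BOD₅ removed per day: Q(S₀ − S) = 1880 × 1536 g/m³ = 2887 kg/d.
So the net sludge growth is P_X = 0.2360 × 2887 = 681.4 kg VSS/d.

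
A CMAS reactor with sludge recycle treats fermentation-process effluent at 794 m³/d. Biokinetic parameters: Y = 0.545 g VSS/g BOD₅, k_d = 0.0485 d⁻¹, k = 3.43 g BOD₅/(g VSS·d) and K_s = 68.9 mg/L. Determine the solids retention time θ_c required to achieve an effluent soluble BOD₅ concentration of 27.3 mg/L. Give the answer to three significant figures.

θ_c ≈ 2.07 d

Specific growth rate at S = 27.3 mg/L: μ = YkS/(K_s+S) = 0.545·3.43·27.3/(68.9+27.3) = 0.5305 d⁻¹.
Then 1/θ_c = μ − k_d = 0.5305 − 0.0485 = 0.4820 d⁻¹, giving θ_c = 2.075 d.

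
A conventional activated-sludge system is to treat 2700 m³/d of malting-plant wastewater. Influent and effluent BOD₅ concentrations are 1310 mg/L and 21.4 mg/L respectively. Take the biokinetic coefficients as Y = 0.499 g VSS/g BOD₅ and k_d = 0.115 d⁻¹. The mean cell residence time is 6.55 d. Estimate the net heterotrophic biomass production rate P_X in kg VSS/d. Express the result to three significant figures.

Observed yield with endogenous decay: Y_obs = Y / (1 + k_d·θ_c) = 0.499 / (1 + 0.115 × 6.55) = 0.499 / 1.753 = 0.2846 g VSS/g BOD₅.
Q·(S₀ − S) = 2700 × (1310 − 21.4) × 10⁻³ = 3479 kg/d removed.
P_X = Y_obs · Q(S₀ − S) = 0.2846 × 3479 = 990.2 kg VSS/d.

P_X ≈ 990 kg VSS/d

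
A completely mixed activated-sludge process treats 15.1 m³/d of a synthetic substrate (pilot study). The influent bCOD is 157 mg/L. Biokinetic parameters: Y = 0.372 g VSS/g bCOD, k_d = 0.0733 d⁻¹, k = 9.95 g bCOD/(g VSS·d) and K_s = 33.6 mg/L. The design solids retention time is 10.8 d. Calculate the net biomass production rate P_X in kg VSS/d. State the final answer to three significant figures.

P_X ≈ 0.487 kg VSS/d

For a completely mixed reactor with recycle the Lawrence–McCarty relation gives S = K_s·(1 + k_d·θ_c) / [θ_c·(Y·k − k_d) − 1] = 33.6 × (1 + 0.0733 × 10.8) / [10.8 × (0.372 × 9.95 − 0.0733) − 1] = 60.20 / 38.18 = 1.577 mg/L.
Correct the yield for decay: Y_obs = Y/(1 + k_d θ_c) = 0.372 / (1 + 0.0733 × 10.8) = 0.372 / 1.792 = 0.2076.
Mass of bCOD removed per day: Q(S₀ − S) = 15.1 × 155.4 g/m³ = 2.347 kg/d.
Biomass produced: P_X = Y_obs·Q·ΔS = 0.2076 × 2.347 ≈ 0.4873 kg VSS/d.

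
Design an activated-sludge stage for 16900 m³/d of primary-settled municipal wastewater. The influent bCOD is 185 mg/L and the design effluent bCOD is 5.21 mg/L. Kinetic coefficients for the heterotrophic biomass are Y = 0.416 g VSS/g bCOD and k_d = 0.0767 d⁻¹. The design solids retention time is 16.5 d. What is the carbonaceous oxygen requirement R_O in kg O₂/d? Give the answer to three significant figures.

R_O ≈ 2250 kg O₂/d

The observed yield is Y_obs = Y/(1 + k_d·θ_c) = 0.416 / (1 + 0.0767 × 16.5) = 0.416 / 2.266 = 0.1836 g VSS per g bCOD removed.
Substrate removed = Q·(S₀ − S) = 16900 m³/d × (185 − 5.21) g/m³ = 3.04×10^6 g/d = 3038 kg/d.
P_X = Y_obs·Q·(S₀ − S) = 0.1836 × 3038 = 557.9 kg VSS/d.
R_O = Q·(S₀ − S) − 1.42·P_X = 3038 − 1.42 × 557.9 = 2246 kg O₂/d.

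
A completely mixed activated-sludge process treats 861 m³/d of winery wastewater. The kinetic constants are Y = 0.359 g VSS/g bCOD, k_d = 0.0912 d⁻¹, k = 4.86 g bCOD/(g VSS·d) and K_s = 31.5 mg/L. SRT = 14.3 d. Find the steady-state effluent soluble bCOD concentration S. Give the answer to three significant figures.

Effluent substrate depends only on kinetics and SRT: S = K_s(1 + k_d θ_c) / [θ_c(Yk − k_d) − 1] = 31.5 × (1 + 0.0912 × 14.3) / [14.3 × (0.359 × 4.86 − 0.0912) − 1] = 72.58 / 22.65 = 3.205 mg/L.

S ≈ 3.21 mg/L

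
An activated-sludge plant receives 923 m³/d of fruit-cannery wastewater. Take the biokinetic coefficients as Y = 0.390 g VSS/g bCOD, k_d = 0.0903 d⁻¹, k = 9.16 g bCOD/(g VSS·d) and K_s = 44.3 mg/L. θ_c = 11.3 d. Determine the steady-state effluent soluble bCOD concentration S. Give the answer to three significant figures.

Effluent substrate depends only on kinetics and SRT: S = K_s(1 + k_d θ_c) / [θ_c(Yk − k_d) − 1] = 44.3 × (1 + 0.0903 × 11.3) / [11.3 × (0.390 × 9.16 − 0.0903) − 1] = 89.50 / 38.35 = 2.334 mg/L.

S ≈ 2.33 mg/L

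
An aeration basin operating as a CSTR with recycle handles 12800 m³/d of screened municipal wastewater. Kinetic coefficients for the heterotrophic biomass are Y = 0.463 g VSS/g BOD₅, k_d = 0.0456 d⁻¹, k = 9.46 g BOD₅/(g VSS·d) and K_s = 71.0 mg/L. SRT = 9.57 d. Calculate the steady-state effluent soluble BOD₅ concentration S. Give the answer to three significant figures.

S ≈ 2.52 mg/L

From the Monod/SRT balance for a CMAS, S = K_s·(1+k_d θ_c)/[θ_c·(Y k − k_d) − 1] = 71.0 × (1 + 0.0456 × 9.57) / [9.57 × (0.463 × 9.46 − 0.0456) − 1] = 102.0 / 40.48 = 2.519 mg/L.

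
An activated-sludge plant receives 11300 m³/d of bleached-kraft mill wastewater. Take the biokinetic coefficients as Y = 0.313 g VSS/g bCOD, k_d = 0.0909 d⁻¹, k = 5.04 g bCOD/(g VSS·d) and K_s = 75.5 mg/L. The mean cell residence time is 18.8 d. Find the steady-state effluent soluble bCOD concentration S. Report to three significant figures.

For a completely mixed reactor with recycle the Lawrence–McCarty relation gives S = K_s·(1 + k_d·θ_c) / [θ_c·(Y·k − k_d) − 1] = 75.5 × (1 + 0.0909 × 18.8) / [18.8 × (0.313 × 5.04 − 0.0909) − 1] = 204.5 / 26.95 = 7.589 mg/L.

S ≈ 7.59 mg/L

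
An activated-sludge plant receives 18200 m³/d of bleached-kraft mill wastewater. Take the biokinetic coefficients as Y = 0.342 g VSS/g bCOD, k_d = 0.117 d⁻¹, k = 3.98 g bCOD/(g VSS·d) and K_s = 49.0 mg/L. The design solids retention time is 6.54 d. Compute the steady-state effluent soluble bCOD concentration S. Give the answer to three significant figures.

S ≈ 12.1 mg/L

For a completely mixed reactor with recycle the Lawrence–McCarty relation gives S = K_s·(1 + k_d·θ_c) / [θ_c·(Y·k − k_d) − 1] = 49.0 × (1 + 0.117 × 6.54) / [6.54 × (0.342 × 3.98 − 0.117) − 1] = 86.49 / 7.137 = 12.12 mg/L.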